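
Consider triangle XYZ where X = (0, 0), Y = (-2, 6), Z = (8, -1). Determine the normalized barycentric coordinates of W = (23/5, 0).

(3/10, 1/10, 3/5)

Signed area of the reference triangle: [XYZ] = ½·(0·(6−(-1)) + (-2)·(-1−0) + 8·(0−6)) = ½·(0 + 2 − 48) = -23.
[WYZ] = ½·((23/5)·(6−(-1)) + (-2)·(-1−0) + 8·(0−6)) = ½·(161/5 + 2 − 48) = -69/10, so the X-coordinate is (-69/10)/(-23) = 3/10.
[XWZ] = ½·(0·(0−(-1)) + (23/5)·(-1−0) + 8·(0−0)) = ½·(0 − 23/5 + 0) = -23/10, so the Y-coordinate is 1/10.
[XYW] = ½·(0·(6−0) + (-2)·(0−0) + (23/5)·(0−6)) = ½·(0 + 0 − 138/5) = -69/5, so the Z-coordinate is 3/5.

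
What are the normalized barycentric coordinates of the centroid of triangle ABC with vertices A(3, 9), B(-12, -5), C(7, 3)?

The centroid is the average of the vertices, so each weight is 1/3.

(1/3, 1/3, 1/3)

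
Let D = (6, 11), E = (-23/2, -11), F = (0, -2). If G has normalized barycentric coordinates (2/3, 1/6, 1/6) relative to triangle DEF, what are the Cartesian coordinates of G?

(25/12, 31/6)

G = (2/3)·D + (1/6)·E + (1/6)·F.
x-coordinate: (2/3)·6 + (1/6)·(-23/2) + (1/6)·0 = 25/12.
y-coordinate: (2/3)·11 + (1/6)·(-11) + (1/6)·(-2) = 31/6.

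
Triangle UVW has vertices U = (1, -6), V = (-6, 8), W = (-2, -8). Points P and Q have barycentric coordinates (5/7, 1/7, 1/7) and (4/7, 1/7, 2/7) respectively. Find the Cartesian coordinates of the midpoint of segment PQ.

(-9/14, -31/7)

Barycentric coordinates of the midpoint are the average: (9/14, 1/7, 3/14).
Converting: (9/14)·U + (1/7)·V + (3/14)·W = (-9/14, -31/7).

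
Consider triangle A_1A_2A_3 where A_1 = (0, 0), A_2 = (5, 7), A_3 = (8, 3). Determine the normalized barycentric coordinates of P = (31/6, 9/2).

Signed area of the reference triangle: [A_1A_2A_3] = ½·(0·(7−3) + 5·(3−0) + 8·(0−7)) = ½·(0 + 15 − 56) = -41/2.
[PA_2A_3] = ½·((31/6)·(7−3) + 5·(3−(9/2)) + 8·(9/2−7)) = ½·(62/3 − 15/2 − 20) = -41/12, so the A_1-coordinate is (-41/12)/(-41/2) = 1/6.
[A_1PA_3] = ½·(0·(9/2−3) + (31/6)·(3−0) + 8·(0−(9/2))) = ½·(0 + 31/2 − 36) = -41/4, so the A_2-coordinate is 1/2.
[A_1A_2P] = ½·(0·(7−(9/2)) + 5·(9/2−0) + (31/6)·(0−7)) = ½·(0 + 45/2 − 217/6) = -41/6, so the A_3-coordinate is 1/3.

(1/6, 1/2, 1/3)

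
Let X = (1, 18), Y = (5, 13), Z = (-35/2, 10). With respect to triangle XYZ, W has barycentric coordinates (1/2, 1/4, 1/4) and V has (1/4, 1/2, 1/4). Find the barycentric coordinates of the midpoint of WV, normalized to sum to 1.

(3/8, 3/8, 1/4)

Since both coordinate triples sum to 1, the midpoint's barycentrics are the componentwise average.
(1/2+1/4)/2 = 3/8; similarly 3/8 and 1/4.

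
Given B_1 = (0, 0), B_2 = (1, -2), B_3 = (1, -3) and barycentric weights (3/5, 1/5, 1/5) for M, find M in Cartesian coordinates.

(2/5, -1)

M = (3/5)·B_1 + (1/5)·B_2 + (1/5)·B_3.
x-coordinate: (3/5)·0 + (1/5)·1 + (1/5)·1 = 2/5.
y-coordinate: (3/5)·0 + (1/5)·(-2) + (1/5)·(-3) = -1.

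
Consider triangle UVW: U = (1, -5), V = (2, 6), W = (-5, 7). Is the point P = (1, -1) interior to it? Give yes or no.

Barycentric coordinates of P: (25/39, 4/13, 2/39).
The three coordinates are positive, positive, positive; a point is interior exactly when all three are positive.

yes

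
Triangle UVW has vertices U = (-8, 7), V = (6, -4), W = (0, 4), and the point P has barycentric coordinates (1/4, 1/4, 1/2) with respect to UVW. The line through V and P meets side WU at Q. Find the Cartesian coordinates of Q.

(-8/3, 5)

Line VP meets WU where the V-coordinate vanishes; zeroing P's V-weight and renormalizing leaves W, U-weights 1/2 : 1/4 → (2/3, 1/3).
So Q = (2/3)·W + (1/3)·U = (-8/3, 5).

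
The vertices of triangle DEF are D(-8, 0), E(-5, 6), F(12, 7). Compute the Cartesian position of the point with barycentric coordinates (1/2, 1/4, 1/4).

(-9/4, 13/4)

G = (1/2)·D + (1/4)·E + (1/4)·F.
x-coordinate: (1/2)·(-8) + (1/4)·(-5) + (1/4)·12 = -9/4.
y-coordinate: (1/2)·0 + (1/4)·6 + (1/4)·7 = 13/4.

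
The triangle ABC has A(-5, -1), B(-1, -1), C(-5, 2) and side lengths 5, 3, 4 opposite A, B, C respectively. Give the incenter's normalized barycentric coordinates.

The incenter has barycentric coordinates proportional to the opposite side lengths: (5 : 3 : 4).
Normalizing by 5+3+4 = 12 gives (5/12, 1/4, 1/3).

(5/12, 1/4, 1/3)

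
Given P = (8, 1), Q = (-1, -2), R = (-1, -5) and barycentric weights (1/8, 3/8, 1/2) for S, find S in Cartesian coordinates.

S = (1/8)·P + (3/8)·Q + (1/2)·R.
x-coordinate: (1/8)·8 + (3/8)·(-1) + (1/2)·(-1) = 1/8.
y-coordinate: (1/8)·1 + (3/8)·(-2) + (1/2)·(-5) = -25/8.

(1/8, -25/8)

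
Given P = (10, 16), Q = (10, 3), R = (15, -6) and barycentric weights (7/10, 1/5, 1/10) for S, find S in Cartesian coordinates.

(21/2, 56/5)

S = (7/10)·P + (1/5)·Q + (1/10)·R.
x-coordinate: (7/10)·10 + (1/5)·10 + (1/10)·15 = 21/2.
y-coordinate: (7/10)·16 + (1/5)·3 + (1/10)·(-6) = 56/5.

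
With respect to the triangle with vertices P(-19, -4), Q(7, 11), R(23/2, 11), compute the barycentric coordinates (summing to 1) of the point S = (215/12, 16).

Signed area of the reference triangle: [PQR] = ½·((-19)·(11−11) + 7·(11−(-4)) + (23/2)·(-4−11)) = ½·(0 + 105 − 345/2) = -135/4.
[SQR] = ½·((215/12)·(11−11) + 7·(11−16) + (23/2)·(16−11)) = ½·(0 − 35 + 115/2) = 45/4, so the P-coordinate is (45/4)/(-135/4) = -1/3.
[PSR] = ½·((-19)·(16−11) + (215/12)·(11−(-4)) + (23/2)·(-4−16)) = ½·(-95 + 1075/4 − 230) = -225/8, so the Q-coordinate is 5/6.
[PQS] = ½·((-19)·(11−16) + 7·(16−(-4)) + (215/12)·(-4−11)) = ½·(95 + 140 − 1075/4) = -135/8, so the R-coordinate is 1/2.

(-1/3, 5/6, 1/2)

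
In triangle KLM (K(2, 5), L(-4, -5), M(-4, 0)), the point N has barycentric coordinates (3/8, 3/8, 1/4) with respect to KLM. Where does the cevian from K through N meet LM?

(-4, -3)

Line KN meets LM where the K-coordinate vanishes; zeroing N's K-weight and renormalizing leaves L, M-weights 3/8 : 1/4 → (3/5, 2/5).
So J = (3/5)·L + (2/5)·M = (-4, -3).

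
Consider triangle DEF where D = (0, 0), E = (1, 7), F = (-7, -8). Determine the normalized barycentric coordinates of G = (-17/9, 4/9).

Signed area of the reference triangle: [DEF] = ½·(0·(7−(-8)) + 1·(-8−0) + (-7)·(0−7)) = ½·(0 − 8 + 49) = 41/2.
[GEF] = ½·((-17/9)·(7−(-8)) + 1·(-8−(4/9)) + (-7)·(4/9−7)) = ½·(-85/3 − 76/9 + 413/9) = 41/9, so the D-coordinate is (41/9)/(41/2) = 2/9.
[DGF] = ½·(0·(4/9−(-8)) + (-17/9)·(-8−0) + (-7)·(0−(4/9))) = ½·(0 + 136/9 + 28/9) = 82/9, so the E-coordinate is 4/9.
[DEG] = ½·(0·(7−(4/9)) + 1·(4/9−0) + (-17/9)·(0−7)) = ½·(0 + 4/9 + 119/9) = 41/6, so the F-coordinate is 1/3.

(2/9, 4/9, 1/3)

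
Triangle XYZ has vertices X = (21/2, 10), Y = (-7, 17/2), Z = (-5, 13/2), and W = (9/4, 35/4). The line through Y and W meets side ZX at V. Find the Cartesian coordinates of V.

Barycentric coordinates of W with respect to XYZ: (1/2, 1/4, 1/4).
On side ZX the Y-coordinate is zero; dropping W's Y-weight 1/4 and renormalizing the remaining 1/4 : 1/2 gives weights 1/3, 2/3 on Z, X.
V = (1/3)·(-5, 13/2) + (2/3)·(21/2, 10) = (16/3, 53/6).

(16/3, 53/6)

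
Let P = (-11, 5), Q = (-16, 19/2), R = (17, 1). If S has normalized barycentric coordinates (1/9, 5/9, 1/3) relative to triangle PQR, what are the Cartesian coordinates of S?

(-40/9, 37/6)

S = (1/9)·P + (5/9)·Q + (1/3)·R.
x-coordinate: (1/9)·(-11) + (5/9)·(-16) + (1/3)·17 = -40/9.
y-coordinate: (1/9)·5 + (5/9)·(19/2) + (1/3)·1 = 37/6.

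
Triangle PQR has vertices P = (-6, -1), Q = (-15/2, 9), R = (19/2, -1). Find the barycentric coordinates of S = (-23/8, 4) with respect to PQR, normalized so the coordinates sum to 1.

(1/4, 1/2, 1/4)

Signed area of the reference triangle: [PQR] = ½·((-6)·(9−(-1)) + (-15/2)·(-1−(-1)) + (19/2)·(-1−9)) = ½·(-60 + 0 − 95) = -155/2.
[SQR] = ½·((-23/8)·(9−(-1)) + (-15/2)·(-1−4) + (19/2)·(4−9)) = ½·(-115/4 + 75/2 − 95/2) = -155/8, so the P-coordinate is (-155/8)/(-155/2) = 1/4.
[PSR] = ½·((-6)·(4−(-1)) + (-23/8)·(-1−(-1)) + (19/2)·(-1−4)) = ½·(-30 + 0 − 95/2) = -155/4, so the Q-coordinate is 1/2.
[PQS] = ½·((-6)·(9−4) + (-15/2)·(4−(-1)) + (-23/8)·(-1−9)) = ½·(-30 − 75/2 + 115/4) = -155/8, so the R-coordinate is 1/4.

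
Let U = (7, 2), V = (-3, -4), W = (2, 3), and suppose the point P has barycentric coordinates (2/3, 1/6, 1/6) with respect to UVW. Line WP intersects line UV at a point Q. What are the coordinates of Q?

Line WP meets UV where the W-coordinate vanishes; zeroing P's W-weight and renormalizing leaves U, V-weights 2/3 : 1/6 → (4/5, 1/5).
So Q = (4/5)·U + (1/5)·V = (5, 4/5).

(5, 4/5)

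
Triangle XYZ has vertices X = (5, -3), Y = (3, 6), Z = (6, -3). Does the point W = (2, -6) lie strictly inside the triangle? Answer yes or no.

no

Barycentric coordinates of W: (5, -1/3, -11/3).
The three coordinates are positive, negative, negative; a point is interior exactly when all three are positive.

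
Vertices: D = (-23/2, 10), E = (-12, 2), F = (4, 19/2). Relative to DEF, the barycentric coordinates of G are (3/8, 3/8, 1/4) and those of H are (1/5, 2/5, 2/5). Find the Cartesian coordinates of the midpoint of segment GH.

Barycentric coordinates of the midpoint are the average: (23/80, 31/80, 13/40).
Converting: (23/80)·D + (31/80)·E + (13/40)·F = (-213/32, 539/80).

(-213/32, 539/80)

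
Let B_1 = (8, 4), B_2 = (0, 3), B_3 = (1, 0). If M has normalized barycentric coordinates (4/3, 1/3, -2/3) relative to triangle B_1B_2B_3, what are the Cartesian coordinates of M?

M = (4/3)·B_1 + (1/3)·B_2 + (-2/3)·B_3.
x-coordinate: (4/3)·8 + (1/3)·0 + (-2/3)·1 = 10.
y-coordinate: (4/3)·4 + (1/3)·3 + (-2/3)·0 = 19/3.

(10, 19/3)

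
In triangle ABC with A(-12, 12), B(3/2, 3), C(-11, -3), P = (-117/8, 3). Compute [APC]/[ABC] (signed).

[ABC] = ½·((-12)·(3−(-3)) + (3/2)·(-3−12) + (-11)·(12−3)) = ½·(-72 − 45/2 − 99) = -387/4.
[APC] = ½·((-12)·(3−(-3)) + (-117/8)·(-3−12) + (-11)·(12−3)) = ½·(-72 + 1755/8 − 99) = 387/16, so the ratio is (387/16)/(-387/4) = -1/4.

-1/4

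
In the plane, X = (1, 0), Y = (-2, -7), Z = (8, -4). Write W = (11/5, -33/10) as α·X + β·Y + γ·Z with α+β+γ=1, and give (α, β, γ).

(2/5, 3/10, 3/10)

Signed area of the reference triangle: [XYZ] = ½·(1·(-7−(-4)) + (-2)·(-4−0) + 8·(0−(-7))) = ½·(-3 + 8 + 56) = 61/2.
[WYZ] = ½·((11/5)·(-7−(-4)) + (-2)·(-4−(-33/10)) + 8·(-33/10−(-7))) = ½·(-33/5 + 7/5 + 148/5) = 61/5, so the X-coordinate is (61/5)/(61/2) = 2/5.
[XWZ] = ½·(1·(-33/10−(-4)) + (11/5)·(-4−0) + 8·(0−(-33/10))) = ½·(7/10 − 44/5 + 132/5) = 183/20, so the Y-coordinate is 3/10.
[XYW] = ½·(1·(-7−(-33/10)) + (-2)·(-33/10−0) + (11/5)·(0−(-7))) = ½·(-37/10 + 33/5 + 77/5) = 183/20, so the Z-coordinate is 3/10.
Check: 2/5 + 3/10 + 3/10 = 1.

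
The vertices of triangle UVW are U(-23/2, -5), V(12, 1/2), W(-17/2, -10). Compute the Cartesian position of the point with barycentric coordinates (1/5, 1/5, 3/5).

(-5, -69/10)

P = (1/5)·U + (1/5)·V + (3/5)·W.
x-coordinate: (1/5)·(-23/2) + (1/5)·12 + (3/5)·(-17/2) = -5.
y-coordinate: (1/5)·(-5) + (1/5)·(1/2) + (3/5)·(-10) = -69/10.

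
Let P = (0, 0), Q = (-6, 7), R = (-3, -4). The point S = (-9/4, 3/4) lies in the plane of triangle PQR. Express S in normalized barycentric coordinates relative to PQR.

(1/2, 1/4, 1/4)

Signed area of the reference triangle: [PQR] = ½·(0·(7−(-4)) + (-6)·(-4−0) + (-3)·(0−7)) = ½·(0 + 24 + 21) = 45/2.
[SQR] = ½·((-9/4)·(7−(-4)) + (-6)·(-4−(3/4)) + (-3)·(3/4−7)) = ½·(-99/4 + 57/2 + 75/4) = 45/4, so the P-coordinate is (45/4)/(45/2) = 1/2.
[PSR] = ½·(0·(3/4−(-4)) + (-9/4)·(-4−0) + (-3)·(0−(3/4))) = ½·(0 + 9 + 9/4) = 45/8, so the Q-coordinate is 1/4.
[PQS] = ½·(0·(7−(3/4)) + (-6)·(3/4−0) + (-9/4)·(0−7)) = ½·(0 − 9/2 + 63/4) = 45/8, so the R-coordinate is 1/4.
Check: 1/2 + 1/4 + 1/4 = 1.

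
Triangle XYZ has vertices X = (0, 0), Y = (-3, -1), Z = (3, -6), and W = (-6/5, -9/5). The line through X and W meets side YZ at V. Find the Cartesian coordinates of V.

(-3/2, -9/4)

Barycentric coordinates of W with respect to XYZ: (1/5, 3/5, 1/5).
On side YZ the X-coordinate is zero; dropping W's X-weight 1/5 and renormalizing the remaining 3/5 : 1/5 gives weights 3/4, 1/4 on Y, Z.
V = (3/4)·(-3, -1) + (1/4)·(3, -6) = (-3/2, -9/4).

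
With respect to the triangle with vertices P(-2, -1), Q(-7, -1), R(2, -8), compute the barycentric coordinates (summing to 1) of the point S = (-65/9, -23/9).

Signed area of the reference triangle: [PQR] = ½·((-2)·(-1−(-8)) + (-7)·(-8−(-1)) + 2·(-1−(-1))) = ½·(-14 + 49 + 0) = 35/2.
[SQR] = ½·((-65/9)·(-1−(-8)) + (-7)·(-8−(-23/9)) + 2·(-23/9−(-1))) = ½·(-455/9 + 343/9 − 28/9) = -70/9, so the P-coordinate is (-70/9)/(35/2) = -4/9.
[PSR] = ½·((-2)·(-23/9−(-8)) + (-65/9)·(-8−(-1)) + 2·(-1−(-23/9))) = ½·(-98/9 + 455/9 + 28/9) = 385/18, so the Q-coordinate is 11/9.
[PQS] = ½·((-2)·(-1−(-23/9)) + (-7)·(-23/9−(-1)) + (-65/9)·(-1−(-1))) = ½·(-28/9 + 98/9 + 0) = 35/9, so the R-coordinate is 2/9.

(-4/9, 11/9, 2/9)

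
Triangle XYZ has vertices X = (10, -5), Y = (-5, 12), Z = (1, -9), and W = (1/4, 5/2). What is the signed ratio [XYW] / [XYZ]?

1/4

[XYZ] = ½·(10·(12−(-9)) + (-5)·(-9−(-5)) + 1·(-5−12)) = ½·(210 + 20 − 17) = 213/2.
[XYW] = ½·(10·(12−(5/2)) + (-5)·(5/2−(-5)) + (1/4)·(-5−12)) = ½·(95 − 75/2 − 17/4) = 213/8, so the ratio is (213/8)/(213/2) = 1/4.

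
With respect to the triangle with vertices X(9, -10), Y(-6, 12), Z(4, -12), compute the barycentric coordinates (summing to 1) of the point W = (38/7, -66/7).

Signed area of the reference triangle: [XYZ] = ½·(9·(12−(-12)) + (-6)·(-12−(-10)) + 4·(-10−12)) = ½·(216 + 12 − 88) = 70.
[WYZ] = ½·((38/7)·(12−(-12)) + (-6)·(-12−(-66/7)) + 4·(-66/7−12)) = ½·(912/7 + 108/7 − 600/7) = 30, so the X-coordinate is 30/70 = 3/7.
[XWZ] = ½·(9·(-66/7−(-12)) + (38/7)·(-12−(-10)) + 4·(-10−(-66/7))) = ½·(162/7 − 76/7 − 16/7) = 5, so the Y-coordinate is 1/14.
[XYW] = ½·(9·(12−(-66/7)) + (-6)·(-66/7−(-10)) + (38/7)·(-10−12)) = ½·(1350/7 − 24/7 − 836/7) = 35, so the Z-coordinate is 1/2.
Check: 3/7 + 1/14 + 1/2 = 1.

(3/7, 1/14, 1/2)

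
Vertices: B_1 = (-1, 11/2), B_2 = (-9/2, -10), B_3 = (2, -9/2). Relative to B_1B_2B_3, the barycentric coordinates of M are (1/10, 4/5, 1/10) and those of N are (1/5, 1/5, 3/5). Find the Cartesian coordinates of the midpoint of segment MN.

Barycentric coordinates of the midpoint are the average: (3/20, 1/2, 7/20).
Converting: (3/20)·B_1 + (1/2)·B_2 + (7/20)·B_3 = (-17/10, -23/4).

(-17/10, -23/4)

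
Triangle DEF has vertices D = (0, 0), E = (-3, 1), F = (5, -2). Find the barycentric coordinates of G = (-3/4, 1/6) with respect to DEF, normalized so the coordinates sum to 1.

Signed area of the reference triangle: [DEF] = ½·(0·(1−(-2)) + (-3)·(-2−0) + 5·(0−1)) = ½·(0 + 6 − 5) = 1/2.
[GEF] = ½·((-3/4)·(1−(-2)) + (-3)·(-2−(1/6)) + 5·(1/6−1)) = ½·(-9/4 + 13/2 − 25/6) = 1/24, so the D-coordinate is (1/24)/(1/2) = 1/12.
[DGF] = ½·(0·(1/6−(-2)) + (-3/4)·(-2−0) + 5·(0−(1/6))) = ½·(0 + 3/2 − 5/6) = 1/3, so the E-coordinate is 2/3.
[DEG] = ½·(0·(1−(1/6)) + (-3)·(1/6−0) + (-3/4)·(0−1)) = ½·(0 − 1/2 + 3/4) = 1/8, so the F-coordinate is 1/4.
Check: 1/12 + 2/3 + 1/4 = 1.

(1/12, 2/3, 1/4)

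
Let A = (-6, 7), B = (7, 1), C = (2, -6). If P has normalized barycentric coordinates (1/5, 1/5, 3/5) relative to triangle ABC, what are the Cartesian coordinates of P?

(7/5, -2)

P = (1/5)·A + (1/5)·B + (3/5)·C.
x-coordinate: (1/5)·(-6) + (1/5)·7 + (3/5)·2 = 7/5.
y-coordinate: (1/5)·7 + (1/5)·1 + (3/5)·(-6) = -2.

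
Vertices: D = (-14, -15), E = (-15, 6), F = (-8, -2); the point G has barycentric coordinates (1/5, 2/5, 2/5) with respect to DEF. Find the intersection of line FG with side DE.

Line FG meets DE where the F-coordinate vanishes; zeroing G's F-weight and renormalizing leaves D, E-weights 1/5 : 2/5 → (1/3, 2/3).
So H = (1/3)·D + (2/3)·E = (-44/3, -1).

(-44/3, -1)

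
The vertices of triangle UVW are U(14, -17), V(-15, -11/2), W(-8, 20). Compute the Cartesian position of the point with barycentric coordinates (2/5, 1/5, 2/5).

(-3/5, 1/10)

P = (2/5)·U + (1/5)·V + (2/5)·W.
x-coordinate: (2/5)·14 + (1/5)·(-15) + (2/5)·(-8) = -3/5.
y-coordinate: (2/5)·(-17) + (1/5)·(-11/2) + (2/5)·20 = 1/10.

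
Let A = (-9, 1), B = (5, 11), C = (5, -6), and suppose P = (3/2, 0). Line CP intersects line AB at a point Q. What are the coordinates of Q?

(-2, 6)

Barycentric coordinates of P with respect to ABC: (1/4, 1/4, 1/2).
On side AB the C-coordinate is zero; dropping P's C-weight 1/2 and renormalizing the remaining 1/4 : 1/4 gives weights 1/2, 1/2 on A, B.
Q = (1/2)·(-9, 1) + (1/2)·(5, 11) = (-2, 6).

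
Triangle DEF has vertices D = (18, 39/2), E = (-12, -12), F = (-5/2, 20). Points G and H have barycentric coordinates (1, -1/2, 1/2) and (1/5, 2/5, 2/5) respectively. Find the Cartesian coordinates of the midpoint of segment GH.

(411/40, 213/10)

Barycentric coordinates of the midpoint are the average: (3/5, -1/20, 9/20).
Converting: (3/5)·D + (-1/20)·E + (9/20)·F = (411/40, 213/10).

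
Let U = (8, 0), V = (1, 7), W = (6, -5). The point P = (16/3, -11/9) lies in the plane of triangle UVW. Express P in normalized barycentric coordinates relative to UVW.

(2/9, 2/9, 5/9)

Signed area of the reference triangle: [UVW] = ½·(8·(7−(-5)) + 1·(-5−0) + 6·(0−7)) = ½·(96 − 5 − 42) = 49/2.
[PVW] = ½·((16/3)·(7−(-5)) + 1·(-5−(-11/9)) + 6·(-11/9−7)) = ½·(64 − 34/9 − 148/3) = 49/9, so the U-coordinate is (49/9)/(49/2) = 2/9.
[UPW] = ½·(8·(-11/9−(-5)) + (16/3)·(-5−0) + 6·(0−(-11/9))) = ½·(272/9 − 80/3 + 22/3) = 49/9, so the V-coordinate is 2/9.
[UVP] = ½·(8·(7−(-11/9)) + 1·(-11/9−0) + (16/3)·(0−7)) = ½·(592/9 − 11/9 − 112/3) = 245/18, so the W-coordinate is 5/9.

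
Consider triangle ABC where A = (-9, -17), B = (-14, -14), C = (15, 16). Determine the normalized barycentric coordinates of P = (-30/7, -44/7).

Signed area of the reference triangle: [ABC] = ½·((-9)·(-14−16) + (-14)·(16−(-17)) + 15·(-17−(-14))) = ½·(270 − 462 − 45) = -237/2.
[PBC] = ½·((-30/7)·(-14−16) + (-14)·(16−(-44/7)) + 15·(-44/7−(-14))) = ½·(900/7 − 312 + 810/7) = -237/7, so the A-coordinate is (-237/7)/(-237/2) = 2/7.
[APC] = ½·((-9)·(-44/7−16) + (-30/7)·(16−(-17)) + 15·(-17−(-44/7))) = ½·(1404/7 − 990/7 − 1125/7) = -711/14, so the B-coordinate is 3/7.
[ABP] = ½·((-9)·(-14−(-44/7)) + (-14)·(-44/7−(-17)) + (-30/7)·(-17−(-14))) = ½·(486/7 − 150 + 90/7) = -237/7, so the C-coordinate is 2/7.

(2/7, 3/7, 2/7)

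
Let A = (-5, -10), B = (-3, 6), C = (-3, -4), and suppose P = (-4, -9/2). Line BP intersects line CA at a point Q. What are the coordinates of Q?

Barycentric coordinates of P with respect to ABC: (1/2, 1/4, 1/4).
On side CA the B-coordinate is zero; dropping P's B-weight 1/4 and renormalizing the remaining 1/4 : 1/2 gives weights 1/3, 2/3 on C, A.
Q = (1/3)·(-3, -4) + (2/3)·(-5, -10) = (-13/3, -8).

(-13/3, -8)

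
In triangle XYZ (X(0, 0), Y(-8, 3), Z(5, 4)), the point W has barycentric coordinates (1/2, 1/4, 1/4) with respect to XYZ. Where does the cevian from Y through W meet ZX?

Line YW meets ZX where the Y-coordinate vanishes; zeroing W's Y-weight and renormalizing leaves Z, X-weights 1/4 : 1/2 → (1/3, 2/3).
So V = (1/3)·Z + (2/3)·X = (5/3, 4/3).

(5/3, 4/3)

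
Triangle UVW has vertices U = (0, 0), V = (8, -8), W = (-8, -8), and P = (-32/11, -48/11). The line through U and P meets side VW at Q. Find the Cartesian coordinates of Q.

Barycentric coordinates of P with respect to UVW: (5/11, 1/11, 5/11).
On side VW the U-coordinate is zero; dropping P's U-weight 5/11 and renormalizing the remaining 1/11 : 5/11 gives weights 1/6, 5/6 on V, W.
Q = (1/6)·(8, -8) + (5/6)·(-8, -8) = (-16/3, -8).

(-16/3, -8)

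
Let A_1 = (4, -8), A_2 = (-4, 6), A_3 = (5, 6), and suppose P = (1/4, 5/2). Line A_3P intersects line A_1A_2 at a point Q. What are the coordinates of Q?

(-4/3, 4/3)

Barycentric coordinates of P with respect to A_1A_2A_3: (1/4, 1/2, 1/4).
On side A_1A_2 the A_3-coordinate is zero; dropping P's A_3-weight 1/4 and renormalizing the remaining 1/4 : 1/2 gives weights 1/3, 2/3 on A_1, A_2.
Q = (1/3)·(4, -8) + (2/3)·(-4, 6) = (-4/3, 4/3).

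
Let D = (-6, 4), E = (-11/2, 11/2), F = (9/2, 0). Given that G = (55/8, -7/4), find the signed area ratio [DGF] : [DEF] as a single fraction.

-1/2

[DEF] = ½·((-6)·(11/2−0) + (-11/2)·(0−4) + (9/2)·(4−(11/2))) = ½·(-33 + 22 − 27/4) = -71/8.
[DGF] = ½·((-6)·(-7/4−0) + (55/8)·(0−4) + (9/2)·(4−(-7/4))) = ½·(21/2 − 55/2 + 207/8) = 71/16, so the ratio is (71/16)/(-71/8) = -1/2.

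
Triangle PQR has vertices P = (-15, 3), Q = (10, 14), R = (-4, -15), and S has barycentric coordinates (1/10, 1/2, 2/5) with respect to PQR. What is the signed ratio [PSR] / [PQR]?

1/2

The signed ratio [PSR]/[PQR] equals the barycentric coordinate of S at vertex Q, which is 1/2.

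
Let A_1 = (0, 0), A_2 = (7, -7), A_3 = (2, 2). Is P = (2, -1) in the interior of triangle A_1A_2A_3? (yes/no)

Barycentric coordinates of P: (15/28, 3/14, 1/4).
The three coordinates are positive, positive, positive; a point is interior exactly when all three are positive.

yes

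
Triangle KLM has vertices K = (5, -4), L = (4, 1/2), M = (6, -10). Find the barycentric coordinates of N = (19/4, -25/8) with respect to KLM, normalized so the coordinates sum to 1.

(5/12, 5/12, 1/6)

Signed area of the reference triangle: [KLM] = ½·(5·(1/2−(-10)) + 4·(-10−(-4)) + 6·(-4−(1/2))) = ½·(105/2 − 24 − 27) = 3/4.
[NLM] = ½·((19/4)·(1/2−(-10)) + 4·(-10−(-25/8)) + 6·(-25/8−(1/2))) = ½·(399/8 − 55/2 − 87/4) = 5/16, so the K-coordinate is (5/16)/(3/4) = 5/12.
[KNM] = ½·(5·(-25/8−(-10)) + (19/4)·(-10−(-4)) + 6·(-4−(-25/8))) = ½·(275/8 − 57/2 − 21/4) = 5/16, so the L-coordinate is 5/12.
[KLN] = ½·(5·(1/2−(-25/8)) + 4·(-25/8−(-4)) + (19/4)·(-4−(1/2))) = ½·(145/8 + 7/2 − 171/8) = 1/8, so the M-coordinate is 1/6.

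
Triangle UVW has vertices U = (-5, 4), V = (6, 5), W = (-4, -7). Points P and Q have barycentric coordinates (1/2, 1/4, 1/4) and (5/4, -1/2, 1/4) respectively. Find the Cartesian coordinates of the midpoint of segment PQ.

(-49/8, 9/8)

Barycentric coordinates of the midpoint are the average: (7/8, -1/8, 1/4).
Converting: (7/8)·U + (-1/8)·V + (1/4)·W = (-49/8, 9/8).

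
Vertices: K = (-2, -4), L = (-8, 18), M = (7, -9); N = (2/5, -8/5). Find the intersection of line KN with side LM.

(2, 0)

Barycentric coordinates of N with respect to KLM: (2/5, 1/5, 2/5).
On side LM the K-coordinate is zero; dropping N's K-weight 2/5 and renormalizing the remaining 1/5 : 2/5 gives weights 1/3, 2/3 on L, M.
J = (1/3)·(-8, 18) + (2/3)·(7, -9) = (2, 0).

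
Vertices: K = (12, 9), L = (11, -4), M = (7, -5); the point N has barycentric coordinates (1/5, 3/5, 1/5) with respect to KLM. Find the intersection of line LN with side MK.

(19/2, 2)

Line LN meets MK where the L-coordinate vanishes; zeroing N's L-weight and renormalizing leaves M, K-weights 1/5 : 1/5 → (1/2, 1/2).
So J = (1/2)·M + (1/2)·K = (19/2, 2).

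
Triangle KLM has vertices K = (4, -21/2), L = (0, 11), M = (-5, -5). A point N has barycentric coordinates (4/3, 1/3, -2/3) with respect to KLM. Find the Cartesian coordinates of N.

N = (4/3)·K + (1/3)·L + (-2/3)·M.
x-coordinate: (4/3)·4 + (1/3)·0 + (-2/3)·(-5) = 26/3.
y-coordinate: (4/3)·(-21/2) + (1/3)·11 + (-2/3)·(-5) = -7.

(26/3, -7)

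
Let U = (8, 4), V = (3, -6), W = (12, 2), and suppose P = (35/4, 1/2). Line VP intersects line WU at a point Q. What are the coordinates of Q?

(32/3, 8/3)

Barycentric coordinates of P with respect to UVW: (1/4, 1/4, 1/2).
On side WU the V-coordinate is zero; dropping P's V-weight 1/4 and renormalizing the remaining 1/2 : 1/4 gives weights 2/3, 1/3 on W, U.
Q = (2/3)·(12, 2) + (1/3)·(8, 4) = (32/3, 8/3).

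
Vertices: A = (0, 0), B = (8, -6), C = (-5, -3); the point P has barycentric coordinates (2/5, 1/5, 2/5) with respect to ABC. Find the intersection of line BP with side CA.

Line BP meets CA where the B-coordinate vanishes; zeroing P's B-weight and renormalizing leaves C, A-weights 2/5 : 2/5 → (1/2, 1/2).
So Q = (1/2)·C + (1/2)·A = (-5/2, -3/2).

(-5/2, -3/2)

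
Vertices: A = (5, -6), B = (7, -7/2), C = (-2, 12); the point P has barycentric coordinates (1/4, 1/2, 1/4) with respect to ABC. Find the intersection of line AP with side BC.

Line AP meets BC where the A-coordinate vanishes; zeroing P's A-weight and renormalizing leaves B, C-weights 1/2 : 1/4 → (2/3, 1/3).
So Q = (2/3)·B + (1/3)·C = (4, 5/3).

(4, 5/3)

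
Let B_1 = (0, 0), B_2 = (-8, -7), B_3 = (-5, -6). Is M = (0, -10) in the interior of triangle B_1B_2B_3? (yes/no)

Barycentric coordinates of M: (-17/13, -50/13, 80/13).
The three coordinates are negative, negative, positive; a point is interior exactly when all three are positive.

no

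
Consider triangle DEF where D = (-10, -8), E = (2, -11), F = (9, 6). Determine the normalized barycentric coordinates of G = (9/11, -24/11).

Signed area of the reference triangle: [DEF] = ½·((-10)·(-11−6) + 2·(6−(-8)) + 9·(-8−(-11))) = ½·(170 + 28 + 27) = 225/2.
[GEF] = ½·((9/11)·(-11−6) + 2·(6−(-24/11)) + 9·(-24/11−(-11))) = ½·(-153/11 + 180/11 + 873/11) = 450/11, so the D-coordinate is (450/11)/(225/2) = 4/11.
[DGF] = ½·((-10)·(-24/11−6) + (9/11)·(6−(-8)) + 9·(-8−(-24/11))) = ½·(900/11 + 126/11 − 576/11) = 225/11, so the E-coordinate is 2/11.
[DEG] = ½·((-10)·(-11−(-24/11)) + 2·(-24/11−(-8)) + (9/11)·(-8−(-11))) = ½·(970/11 + 128/11 + 27/11) = 1125/22, so the F-coordinate is 5/11.

(4/11, 2/11, 5/11)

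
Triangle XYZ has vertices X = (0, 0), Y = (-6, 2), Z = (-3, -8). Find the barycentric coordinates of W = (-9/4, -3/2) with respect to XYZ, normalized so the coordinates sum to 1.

(1/2, 1/4, 1/4)

Signed area of the reference triangle: [XYZ] = ½·(0·(2−(-8)) + (-6)·(-8−0) + (-3)·(0−2)) = ½·(0 + 48 + 6) = 27.
[WYZ] = ½·((-9/4)·(2−(-8)) + (-6)·(-8−(-3/2)) + (-3)·(-3/2−2)) = ½·(-45/2 + 39 + 21/2) = 27/2, so the X-coordinate is (27/2)/27 = 1/2.
[XWZ] = ½·(0·(-3/2−(-8)) + (-9/4)·(-8−0) + (-3)·(0−(-3/2))) = ½·(0 + 18 − 9/2) = 27/4, so the Y-coordinate is 1/4.
[XYW] = ½·(0·(2−(-3/2)) + (-6)·(-3/2−0) + (-9/4)·(0−2)) = ½·(0 + 9 + 9/2) = 27/4, so the Z-coordinate is 1/4.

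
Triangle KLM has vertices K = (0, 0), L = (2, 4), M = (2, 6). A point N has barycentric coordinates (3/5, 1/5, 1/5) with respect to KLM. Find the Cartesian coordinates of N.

(4/5, 2)

N = (3/5)·K + (1/5)·L + (1/5)·M.
x-coordinate: (3/5)·0 + (1/5)·2 + (1/5)·2 = 4/5.
y-coordinate: (3/5)·0 + (1/5)·4 + (1/5)·6 = 2.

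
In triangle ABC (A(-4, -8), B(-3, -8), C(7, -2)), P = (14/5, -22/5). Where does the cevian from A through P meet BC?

Barycentric coordinates of P with respect to ABC: (1/5, 1/5, 3/5).
On side BC the A-coordinate is zero; dropping P's A-weight 1/5 and renormalizing the remaining 1/5 : 3/5 gives weights 1/4, 3/4 on B, C.
Q = (1/4)·(-3, -8) + (3/4)·(7, -2) = (9/2, -7/2).

(9/2, -7/2)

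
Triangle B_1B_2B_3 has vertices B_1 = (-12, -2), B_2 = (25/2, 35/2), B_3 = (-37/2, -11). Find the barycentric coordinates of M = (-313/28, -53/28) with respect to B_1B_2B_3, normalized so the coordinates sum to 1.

(11/14, 1/14, 1/7)

Signed area of the reference triangle: [B_1B_2B_3] = ½·((-12)·(35/2−(-11)) + (25/2)·(-11−(-2)) + (-37/2)·(-2−(35/2))) = ½·(-342 − 225/2 + 1443/4) = -375/8.
[MB_2B_3] = ½·((-313/28)·(35/2−(-11)) + (25/2)·(-11−(-53/28)) + (-37/2)·(-53/28−(35/2))) = ½·(-17841/56 − 6375/56 + 20091/56) = -4125/112, so the B_1-coordinate is (-4125/112)/(-375/8) = 11/14.
[B_1MB_3] = ½·((-12)·(-53/28−(-11)) + (-313/28)·(-11−(-2)) + (-37/2)·(-2−(-53/28))) = ½·(-765/7 + 2817/28 + 111/56) = -375/112, so the B_2-coordinate is 1/14.
[B_1B_2M] = ½·((-12)·(35/2−(-53/28)) + (25/2)·(-53/28−(-2)) + (-313/28)·(-2−(35/2))) = ½·(-1629/7 + 75/56 + 12207/56) = -375/56, so the B_3-coordinate is 1/7.
Check: 11/14 + 1/14 + 1/7 = 1.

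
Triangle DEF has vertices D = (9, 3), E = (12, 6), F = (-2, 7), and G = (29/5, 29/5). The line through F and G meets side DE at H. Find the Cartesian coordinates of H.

(11, 5)

Barycentric coordinates of G with respect to DEF: (1/5, 2/5, 2/5).
On side DE the F-coordinate is zero; dropping G's F-weight 2/5 and renormalizing the remaining 1/5 : 2/5 gives weights 1/3, 2/3 on D, E.
H = (1/3)·(9, 3) + (2/3)·(12, 6) = (11, 5).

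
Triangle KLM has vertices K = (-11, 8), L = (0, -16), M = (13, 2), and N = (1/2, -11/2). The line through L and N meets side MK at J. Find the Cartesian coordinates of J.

Barycentric coordinates of N with respect to KLM: (1/4, 1/2, 1/4).
On side MK the L-coordinate is zero; dropping N's L-weight 1/2 and renormalizing the remaining 1/4 : 1/4 gives weights 1/2, 1/2 on M, K.
J = (1/2)·(13, 2) + (1/2)·(-11, 8) = (1, 5).

(1, 5)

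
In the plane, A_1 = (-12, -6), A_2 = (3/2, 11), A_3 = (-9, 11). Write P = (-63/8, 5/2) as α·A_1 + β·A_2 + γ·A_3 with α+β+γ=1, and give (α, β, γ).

Signed area of the reference triangle: [A_1A_2A_3] = ½·((-12)·(11−11) + (3/2)·(11−(-6)) + (-9)·(-6−11)) = ½·(0 + 51/2 + 153) = 357/4.
[PA_2A_3] = ½·((-63/8)·(11−11) + (3/2)·(11−(5/2)) + (-9)·(5/2−11)) = ½·(0 + 51/4 + 153/2) = 357/8, so the A_1-coordinate is (357/8)/(357/4) = 1/2.
[A_1PA_3] = ½·((-12)·(5/2−11) + (-63/8)·(11−(-6)) + (-9)·(-6−(5/2))) = ½·(102 − 1071/8 + 153/2) = 357/16, so the A_2-coordinate is 1/4.
[A_1A_2P] = ½·((-12)·(11−(5/2)) + (3/2)·(5/2−(-6)) + (-63/8)·(-6−11)) = ½·(-102 + 51/4 + 1071/8) = 357/16, so the A_3-coordinate is 1/4.
Check: 1/2 + 1/4 + 1/4 = 1.

(1/2, 1/4, 1/4)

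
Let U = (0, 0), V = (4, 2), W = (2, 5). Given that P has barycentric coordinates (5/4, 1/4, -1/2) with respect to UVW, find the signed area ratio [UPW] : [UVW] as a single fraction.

The signed ratio [UPW]/[UVW] equals the barycentric coordinate of P at vertex V, which is 1/4.

1/4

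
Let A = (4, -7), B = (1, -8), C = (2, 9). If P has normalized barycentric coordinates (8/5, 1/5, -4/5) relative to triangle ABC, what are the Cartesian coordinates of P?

P = (8/5)·A + (1/5)·B + (-4/5)·C.
x-coordinate: (8/5)·4 + (1/5)·1 + (-4/5)·2 = 5.
y-coordinate: (8/5)·(-7) + (1/5)·(-8) + (-4/5)·9 = -20.

(5, -20)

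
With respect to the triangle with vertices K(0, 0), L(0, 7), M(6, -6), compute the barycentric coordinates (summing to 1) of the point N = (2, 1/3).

Signed area of the reference triangle: [KLM] = ½·(0·(7−(-6)) + 0·(-6−0) + 6·(0−7)) = ½·(0 + 0 − 42) = -21.
[NLM] = ½·(2·(7−(-6)) + 0·(-6−(1/3)) + 6·(1/3−7)) = ½·(26 + 0 − 40) = -7, so the K-coordinate is (-7)/(-21) = 1/3.
[KNM] = ½·(0·(1/3−(-6)) + 2·(-6−0) + 6·(0−(1/3))) = ½·(0 − 12 − 2) = -7, so the L-coordinate is 1/3.
[KLN] = ½·(0·(7−(1/3)) + 0·(1/3−0) + 2·(0−7)) = ½·(0 + 0 − 14) = -7, so the M-coordinate is 1/3.
Check: 1/3 + 1/3 + 1/3 = 1.

(1/3, 1/3, 1/3)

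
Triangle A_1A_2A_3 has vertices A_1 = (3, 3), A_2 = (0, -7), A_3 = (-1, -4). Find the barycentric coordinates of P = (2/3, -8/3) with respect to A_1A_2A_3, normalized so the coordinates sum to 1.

(1/3, 1/3, 1/3)

Signed area of the reference triangle: [A_1A_2A_3] = ½·(3·(-7−(-4)) + 0·(-4−3) + (-1)·(3−(-7))) = ½·(-9 + 0 − 10) = -19/2.
[PA_2A_3] = ½·((2/3)·(-7−(-4)) + 0·(-4−(-8/3)) + (-1)·(-8/3−(-7))) = ½·(-2 + 0 − 13/3) = -19/6, so the A_1-coordinate is (-19/6)/(-19/2) = 1/3.
[A_1PA_3] = ½·(3·(-8/3−(-4)) + (2/3)·(-4−3) + (-1)·(3−(-8/3))) = ½·(4 − 14/3 − 17/3) = -19/6, so the A_2-coordinate is 1/3.
[A_1A_2P] = ½·(3·(-7−(-8/3)) + 0·(-8/3−3) + (2/3)·(3−(-7))) = ½·(-13 + 0 + 20/3) = -19/6, so the A_3-coordinate is 1/3.
Check: 1/3 + 1/3 + 1/3 = 1.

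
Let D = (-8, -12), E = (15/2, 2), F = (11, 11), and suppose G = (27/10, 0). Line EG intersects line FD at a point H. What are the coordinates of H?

Barycentric coordinates of G with respect to DEF: (2/5, 1/5, 2/5).
On side FD the E-coordinate is zero; dropping G's E-weight 1/5 and renormalizing the remaining 2/5 : 2/5 gives weights 1/2, 1/2 on F, D.
H = (1/2)·(11, 11) + (1/2)·(-8, -12) = (3/2, -1/2).

(3/2, -1/2)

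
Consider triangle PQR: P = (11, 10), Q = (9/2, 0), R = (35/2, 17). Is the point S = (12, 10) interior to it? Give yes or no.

Barycentric coordinates of S: (5/39, 14/39, 20/39).
The three coordinates are positive, positive, positive; a point is interior exactly when all three are positive.

yes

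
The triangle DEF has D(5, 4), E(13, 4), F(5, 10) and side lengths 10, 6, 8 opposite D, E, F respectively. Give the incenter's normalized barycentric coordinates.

(5/12, 1/4, 1/3)

The incenter has barycentric coordinates proportional to the opposite side lengths: (10 : 6 : 8).
Normalizing by 10+6+8 = 24 gives (5/12, 1/4, 1/3).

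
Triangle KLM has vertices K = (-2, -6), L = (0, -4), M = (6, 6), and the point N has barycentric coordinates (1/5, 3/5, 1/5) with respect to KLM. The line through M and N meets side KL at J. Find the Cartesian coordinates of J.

(-1/2, -9/2)

Line MN meets KL where the M-coordinate vanishes; zeroing N's M-weight and renormalizing leaves K, L-weights 1/5 : 3/5 → (1/4, 3/4).
So J = (1/4)·K + (3/4)·L = (-1/2, -9/2).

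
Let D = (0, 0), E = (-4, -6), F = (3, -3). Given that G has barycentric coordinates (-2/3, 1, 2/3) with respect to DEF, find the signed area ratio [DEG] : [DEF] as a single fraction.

2/3

The signed ratio [DEG]/[DEF] equals the barycentric coordinate of G at vertex F, which is 2/3.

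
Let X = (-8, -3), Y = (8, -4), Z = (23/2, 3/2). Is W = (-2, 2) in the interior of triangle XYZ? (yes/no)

no

Barycentric coordinates of W: (152/183, -47/61, 172/183).
The three coordinates are positive, negative, positive; a point is interior exactly when all three are positive.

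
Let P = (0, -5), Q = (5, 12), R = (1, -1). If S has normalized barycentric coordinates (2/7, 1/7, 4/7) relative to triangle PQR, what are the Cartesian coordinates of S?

S = (2/7)·P + (1/7)·Q + (4/7)·R.
x-coordinate: (2/7)·0 + (1/7)·5 + (4/7)·1 = 9/7.
y-coordinate: (2/7)·(-5) + (1/7)·12 + (4/7)·(-1) = -2/7.

(9/7, -2/7)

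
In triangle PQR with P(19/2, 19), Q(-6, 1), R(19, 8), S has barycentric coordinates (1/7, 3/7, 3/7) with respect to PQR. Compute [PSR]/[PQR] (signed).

3/7

The signed ratio [PSR]/[PQR] equals the barycentric coordinate of S at vertex Q, which is 3/7.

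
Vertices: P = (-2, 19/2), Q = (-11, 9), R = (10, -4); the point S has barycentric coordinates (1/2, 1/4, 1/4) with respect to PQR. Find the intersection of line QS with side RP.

(2, 5)

Line QS meets RP where the Q-coordinate vanishes; zeroing S's Q-weight and renormalizing leaves R, P-weights 1/4 : 1/2 → (1/3, 2/3).
So T = (1/3)·R + (2/3)·P = (2, 5).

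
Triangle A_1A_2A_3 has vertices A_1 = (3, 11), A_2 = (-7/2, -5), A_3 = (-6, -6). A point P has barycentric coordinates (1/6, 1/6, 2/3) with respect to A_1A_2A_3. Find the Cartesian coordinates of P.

(-49/12, -3)

P = (1/6)·A_1 + (1/6)·A_2 + (2/3)·A_3.
x-coordinate: (1/6)·3 + (1/6)·(-7/2) + (2/3)·(-6) = -49/12.
y-coordinate: (1/6)·11 + (1/6)·(-5) + (2/3)·(-6) = -3.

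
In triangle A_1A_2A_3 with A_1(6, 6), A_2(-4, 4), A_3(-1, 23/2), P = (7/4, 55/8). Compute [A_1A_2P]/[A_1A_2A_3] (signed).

[A_1A_2A_3] = ½·(6·(4−(23/2)) + (-4)·(23/2−6) + (-1)·(6−4)) = ½·(-45 − 22 − 2) = -69/2.
[A_1A_2P] = ½·(6·(4−(55/8)) + (-4)·(55/8−6) + (7/4)·(6−4)) = ½·(-69/4 − 7/2 + 7/2) = -69/8, so the ratio is (-69/8)/(-69/2) = 1/4.

1/4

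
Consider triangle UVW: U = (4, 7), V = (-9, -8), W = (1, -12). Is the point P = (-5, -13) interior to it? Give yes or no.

no

Barycentric coordinates of P: (-17/101, 111/202, 125/202).
The three coordinates are negative, positive, positive; a point is interior exactly when all three are positive.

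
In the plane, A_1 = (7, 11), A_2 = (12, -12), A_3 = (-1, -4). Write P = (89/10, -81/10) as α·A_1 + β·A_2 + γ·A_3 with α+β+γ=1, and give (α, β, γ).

Signed area of the reference triangle: [A_1A_2A_3] = ½·(7·(-12−(-4)) + 12·(-4−11) + (-1)·(11−(-12))) = ½·(-56 − 180 − 23) = -259/2.
[PA_2A_3] = ½·((89/10)·(-12−(-4)) + 12·(-4−(-81/10)) + (-1)·(-81/10−(-12))) = ½·(-356/5 + 246/5 − 39/10) = -259/20, so the A_1-coordinate is (-259/20)/(-259/2) = 1/10.
[A_1PA_3] = ½·(7·(-81/10−(-4)) + (89/10)·(-4−11) + (-1)·(11−(-81/10))) = ½·(-287/10 − 267/2 − 191/10) = -1813/20, so the A_2-coordinate is 7/10.
[A_1A_2P] = ½·(7·(-12−(-81/10)) + 12·(-81/10−11) + (89/10)·(11−(-12))) = ½·(-273/10 − 1146/5 + 2047/10) = -259/10, so the A_3-coordinate is 1/5.

(1/10, 7/10, 1/5)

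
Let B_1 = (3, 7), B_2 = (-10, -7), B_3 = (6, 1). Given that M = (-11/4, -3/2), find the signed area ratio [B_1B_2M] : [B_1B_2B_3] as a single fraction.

1/4

[B_1B_2B_3] = ½·(3·(-7−1) + (-10)·(1−7) + 6·(7−(-7))) = ½·(-24 + 60 + 84) = 60.
[B_1B_2M] = ½·(3·(-7−(-3/2)) + (-10)·(-3/2−7) + (-11/4)·(7−(-7))) = ½·(-33/2 + 85 − 77/2) = 15, so the ratio is 15/60 = 1/4.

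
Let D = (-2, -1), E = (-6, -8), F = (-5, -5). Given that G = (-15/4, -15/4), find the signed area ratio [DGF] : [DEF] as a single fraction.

[DEF] = ½·((-2)·(-8−(-5)) + (-6)·(-5−(-1)) + (-5)·(-1−(-8))) = ½·(6 + 24 − 35) = -5/2.
[DGF] = ½·((-2)·(-15/4−(-5)) + (-15/4)·(-5−(-1)) + (-5)·(-1−(-15/4))) = ½·(-5/2 + 15 − 55/4) = -5/8, so the ratio is (-5/8)/(-5/2) = 1/4.

1/4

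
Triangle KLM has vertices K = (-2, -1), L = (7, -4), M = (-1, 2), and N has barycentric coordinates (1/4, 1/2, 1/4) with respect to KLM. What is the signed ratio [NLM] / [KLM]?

1/4

The signed ratio [NLM]/[KLM] equals the barycentric coordinate of N at vertex K, which is 1/4.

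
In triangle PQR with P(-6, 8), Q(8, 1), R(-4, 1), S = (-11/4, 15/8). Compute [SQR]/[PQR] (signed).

[PQR] = ½·((-6)·(1−1) + 8·(1−8) + (-4)·(8−1)) = ½·(0 − 56 − 28) = -42.
[SQR] = ½·((-11/4)·(1−1) + 8·(1−(15/8)) + (-4)·(15/8−1)) = ½·(0 − 7 − 7/2) = -21/4, so the ratio is (-21/4)/(-42) = 1/8.

1/8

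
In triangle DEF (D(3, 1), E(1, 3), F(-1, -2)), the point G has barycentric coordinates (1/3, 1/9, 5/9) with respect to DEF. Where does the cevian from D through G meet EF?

Line DG meets EF where the D-coordinate vanishes; zeroing G's D-weight and renormalizing leaves E, F-weights 1/9 : 5/9 → (1/6, 5/6).
So H = (1/6)·E + (5/6)·F = (-2/3, -7/6).

(-2/3, -7/6)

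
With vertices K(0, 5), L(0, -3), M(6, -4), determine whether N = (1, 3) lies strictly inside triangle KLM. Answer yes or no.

Barycentric coordinates of N: (37/48, 1/16, 1/6).
The three coordinates are positive, positive, positive; a point is interior exactly when all three are positive.

yes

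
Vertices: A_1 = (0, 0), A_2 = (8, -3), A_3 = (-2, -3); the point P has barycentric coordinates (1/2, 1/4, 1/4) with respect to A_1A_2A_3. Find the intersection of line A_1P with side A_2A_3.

(3, -3)

Line A_1P meets A_2A_3 where the A_1-coordinate vanishes; zeroing P's A_1-weight and renormalizing leaves A_2, A_3-weights 1/4 : 1/4 → (1/2, 1/2).
So Q = (1/2)·A_2 + (1/2)·A_3 = (3, -3).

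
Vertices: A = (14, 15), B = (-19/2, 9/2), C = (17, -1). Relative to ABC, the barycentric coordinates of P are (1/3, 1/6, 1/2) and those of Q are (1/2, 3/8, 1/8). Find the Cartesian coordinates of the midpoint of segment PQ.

(823/96, 229/32)

Barycentric coordinates of the midpoint are the average: (5/12, 13/48, 5/16).
Converting: (5/12)·A + (13/48)·B + (5/16)·C = (823/96, 229/32).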